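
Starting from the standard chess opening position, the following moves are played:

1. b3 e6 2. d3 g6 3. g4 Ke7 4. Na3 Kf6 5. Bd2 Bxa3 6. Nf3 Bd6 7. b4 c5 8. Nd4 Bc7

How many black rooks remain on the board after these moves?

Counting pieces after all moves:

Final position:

  a b c d e f g h
  ─────────────────
8│♜ ♞ ♝ ♛ · · ♞ ♜│8
7│♟ ♟ ♝ ♟ · ♟ · ♟│7
6│· · · · ♟ ♚ ♟ ·│6
5│· · ♟ · · · · ·│5
4│· ♙ · ♘ · · ♙ ·│4
3│· · · ♙ · · · ·│3
2│♙ · ♙ ♗ ♙ ♙ · ♙│2
1│♖ · · ♕ ♔ ♗ · ♖│1
  ─────────────────
  a b c d e f g h


2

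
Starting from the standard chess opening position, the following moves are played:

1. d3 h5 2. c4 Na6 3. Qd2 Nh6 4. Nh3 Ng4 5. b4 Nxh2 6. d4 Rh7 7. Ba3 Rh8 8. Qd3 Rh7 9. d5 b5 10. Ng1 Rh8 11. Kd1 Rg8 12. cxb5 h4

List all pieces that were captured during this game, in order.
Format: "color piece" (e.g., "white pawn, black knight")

Tracking captures:
  Nxh2: captured white pawn
  cxb5: captured black pawn

white pawn, black pawn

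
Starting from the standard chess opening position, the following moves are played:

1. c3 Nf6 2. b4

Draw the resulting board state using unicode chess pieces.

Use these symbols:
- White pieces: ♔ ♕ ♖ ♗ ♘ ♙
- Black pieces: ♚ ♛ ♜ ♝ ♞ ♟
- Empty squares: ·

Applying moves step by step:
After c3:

♜ ♞ ♝ ♛ ♚ ♝ ♞ ♜
♟ ♟ ♟ ♟ ♟ ♟ ♟ ♟
· · · · · · · ·
· · · · · · · ·
· · · · · · · ·
· · ♙ · · · · ·
♙ ♙ · ♙ ♙ ♙ ♙ ♙
♖ ♘ ♗ ♕ ♔ ♗ ♘ ♖


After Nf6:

♜ ♞ ♝ ♛ ♚ ♝ · ♜
♟ ♟ ♟ ♟ ♟ ♟ ♟ ♟
· · · · · ♞ · ·
· · · · · · · ·
· · · · · · · ·
· · ♙ · · · · ·
♙ ♙ · ♙ ♙ ♙ ♙ ♙
♖ ♘ ♗ ♕ ♔ ♗ ♘ ♖


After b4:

♜ ♞ ♝ ♛ ♚ ♝ · ♜
♟ ♟ ♟ ♟ ♟ ♟ ♟ ♟
· · · · · ♞ · ·
· · · · · · · ·
· ♙ · · · · · ·
· · ♙ · · · · ·
♙ · · ♙ ♙ ♙ ♙ ♙
♖ ♘ ♗ ♕ ♔ ♗ ♘ ♖



  a b c d e f g h
  ─────────────────
8│♜ ♞ ♝ ♛ ♚ ♝ · ♜│8
7│♟ ♟ ♟ ♟ ♟ ♟ ♟ ♟│7
6│· · · · · ♞ · ·│6
5│· · · · · · · ·│5
4│· ♙ · · · · · ·│4
3│· · ♙ · · · · ·│3
2│♙ · · ♙ ♙ ♙ ♙ ♙│2
1│♖ ♘ ♗ ♕ ♔ ♗ ♘ ♖│1
  ─────────────────
  a b c d e f g h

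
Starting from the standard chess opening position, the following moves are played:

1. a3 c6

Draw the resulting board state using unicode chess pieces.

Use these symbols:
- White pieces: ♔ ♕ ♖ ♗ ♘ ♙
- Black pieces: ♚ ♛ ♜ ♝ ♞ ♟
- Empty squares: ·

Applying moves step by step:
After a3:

♜ ♞ ♝ ♛ ♚ ♝ ♞ ♜
♟ ♟ ♟ ♟ ♟ ♟ ♟ ♟
· · · · · · · ·
· · · · · · · ·
· · · · · · · ·
♙ · · · · · · ·
· ♙ ♙ ♙ ♙ ♙ ♙ ♙
♖ ♘ ♗ ♕ ♔ ♗ ♘ ♖


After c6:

♜ ♞ ♝ ♛ ♚ ♝ ♞ ♜
♟ ♟ · ♟ ♟ ♟ ♟ ♟
· · ♟ · · · · ·
· · · · · · · ·
· · · · · · · ·
♙ · · · · · · ·
· ♙ ♙ ♙ ♙ ♙ ♙ ♙
♖ ♘ ♗ ♕ ♔ ♗ ♘ ♖



  a b c d e f g h
  ─────────────────
8│♜ ♞ ♝ ♛ ♚ ♝ ♞ ♜│8
7│♟ ♟ · ♟ ♟ ♟ ♟ ♟│7
6│· · ♟ · · · · ·│6
5│· · · · · · · ·│5
4│· · · · · · · ·│4
3│♙ · · · · · · ·│3
2│· ♙ ♙ ♙ ♙ ♙ ♙ ♙│2
1│♖ ♘ ♗ ♕ ♔ ♗ ♘ ♖│1
  ─────────────────
  a b c d e f g h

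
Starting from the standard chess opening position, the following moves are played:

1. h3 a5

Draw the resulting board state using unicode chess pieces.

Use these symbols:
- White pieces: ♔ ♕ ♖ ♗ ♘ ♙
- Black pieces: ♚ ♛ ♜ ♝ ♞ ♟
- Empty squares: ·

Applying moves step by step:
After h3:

♜ ♞ ♝ ♛ ♚ ♝ ♞ ♜
♟ ♟ ♟ ♟ ♟ ♟ ♟ ♟
· · · · · · · ·
· · · · · · · ·
· · · · · · · ·
· · · · · · · ♙
♙ ♙ ♙ ♙ ♙ ♙ ♙ ·
♖ ♘ ♗ ♕ ♔ ♗ ♘ ♖


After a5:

♜ ♞ ♝ ♛ ♚ ♝ ♞ ♜
· ♟ ♟ ♟ ♟ ♟ ♟ ♟
· · · · · · · ·
♟ · · · · · · ·
· · · · · · · ·
· · · · · · · ♙
♙ ♙ ♙ ♙ ♙ ♙ ♙ ·
♖ ♘ ♗ ♕ ♔ ♗ ♘ ♖



  a b c d e f g h
  ─────────────────
8│♜ ♞ ♝ ♛ ♚ ♝ ♞ ♜│8
7│· ♟ ♟ ♟ ♟ ♟ ♟ ♟│7
6│· · · · · · · ·│6
5│♟ · · · · · · ·│5
4│· · · · · · · ·│4
3│· · · · · · · ♙│3
2│♙ ♙ ♙ ♙ ♙ ♙ ♙ ·│2
1│♖ ♘ ♗ ♕ ♔ ♗ ♘ ♖│1
  ─────────────────
  a b c d e f g h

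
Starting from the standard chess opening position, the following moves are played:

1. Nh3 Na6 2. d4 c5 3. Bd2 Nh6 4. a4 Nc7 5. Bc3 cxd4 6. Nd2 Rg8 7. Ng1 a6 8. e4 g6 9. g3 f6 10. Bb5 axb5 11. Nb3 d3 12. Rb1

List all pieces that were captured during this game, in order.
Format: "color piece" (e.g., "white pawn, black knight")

Tracking captures:
  cxd4: captured white pawn
  axb5: captured white bishop

white pawn, white bishop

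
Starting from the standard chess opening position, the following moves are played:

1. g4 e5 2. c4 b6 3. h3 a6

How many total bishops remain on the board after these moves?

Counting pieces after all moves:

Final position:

  a b c d e f g h
  ─────────────────
8│♜ ♞ ♝ ♛ ♚ ♝ ♞ ♜│8
7│· · ♟ ♟ · ♟ ♟ ♟│7
6│♟ ♟ · · · · · ·│6
5│· · · · ♟ · · ·│5
4│· · ♙ · · · ♙ ·│4
3│· · · · · · · ♙│3
2│♙ ♙ · ♙ ♙ ♙ · ·│2
1│♖ ♘ ♗ ♕ ♔ ♗ ♘ ♖│1
  ─────────────────
  a b c d e f g h


4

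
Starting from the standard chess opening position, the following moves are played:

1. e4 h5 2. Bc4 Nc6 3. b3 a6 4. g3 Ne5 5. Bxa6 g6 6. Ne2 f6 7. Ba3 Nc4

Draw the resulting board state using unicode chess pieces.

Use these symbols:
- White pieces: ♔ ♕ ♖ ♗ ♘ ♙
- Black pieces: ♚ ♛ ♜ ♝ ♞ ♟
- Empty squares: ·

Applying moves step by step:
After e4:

♜ ♞ ♝ ♛ ♚ ♝ ♞ ♜
♟ ♟ ♟ ♟ ♟ ♟ ♟ ♟
· · · · · · · ·
· · · · · · · ·
· · · · ♙ · · ·
· · · · · · · ·
♙ ♙ ♙ ♙ · ♙ ♙ ♙
♖ ♘ ♗ ♕ ♔ ♗ ♘ ♖


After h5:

♜ ♞ ♝ ♛ ♚ ♝ ♞ ♜
♟ ♟ ♟ ♟ ♟ ♟ ♟ ·
· · · · · · · ·
· · · · · · · ♟
· · · · ♙ · · ·
· · · · · · · ·
♙ ♙ ♙ ♙ · ♙ ♙ ♙
♖ ♘ ♗ ♕ ♔ ♗ ♘ ♖


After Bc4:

♜ ♞ ♝ ♛ ♚ ♝ ♞ ♜
♟ ♟ ♟ ♟ ♟ ♟ ♟ ·
· · · · · · · ·
· · · · · · · ♟
· · ♗ · ♙ · · ·
· · · · · · · ·
♙ ♙ ♙ ♙ · ♙ ♙ ♙
♖ ♘ ♗ ♕ ♔ · ♘ ♖


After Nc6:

♜ · ♝ ♛ ♚ ♝ ♞ ♜
♟ ♟ ♟ ♟ ♟ ♟ ♟ ·
· · ♞ · · · · ·
· · · · · · · ♟
· · ♗ · ♙ · · ·
· · · · · · · ·
♙ ♙ ♙ ♙ · ♙ ♙ ♙
♖ ♘ ♗ ♕ ♔ · ♘ ♖


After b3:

♜ · ♝ ♛ ♚ ♝ ♞ ♜
♟ ♟ ♟ ♟ ♟ ♟ ♟ ·
· · ♞ · · · · ·
· · · · · · · ♟
· · ♗ · ♙ · · ·
· ♙ · · · · · ·
♙ · ♙ ♙ · ♙ ♙ ♙
♖ ♘ ♗ ♕ ♔ · ♘ ♖


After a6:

♜ · ♝ ♛ ♚ ♝ ♞ ♜
· ♟ ♟ ♟ ♟ ♟ ♟ ·
♟ · ♞ · · · · ·
· · · · · · · ♟
· · ♗ · ♙ · · ·
· ♙ · · · · · ·
♙ · ♙ ♙ · ♙ ♙ ♙
♖ ♘ ♗ ♕ ♔ · ♘ ♖


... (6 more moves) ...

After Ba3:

♜ · ♝ ♛ ♚ ♝ ♞ ♜
· ♟ ♟ ♟ ♟ · · ·
♗ · · · · ♟ ♟ ·
· · · · ♞ · · ♟
· · · · ♙ · · ·
♗ ♙ · · · · ♙ ·
♙ · ♙ ♙ ♘ ♙ · ♙
♖ ♘ · ♕ ♔ · · ♖


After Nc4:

♜ · ♝ ♛ ♚ ♝ ♞ ♜
· ♟ ♟ ♟ ♟ · · ·
♗ · · · · ♟ ♟ ·
· · · · · · · ♟
· · ♞ · ♙ · · ·
♗ ♙ · · · · ♙ ·
♙ · ♙ ♙ ♘ ♙ · ♙
♖ ♘ · ♕ ♔ · · ♖



  a b c d e f g h
  ─────────────────
8│♜ · ♝ ♛ ♚ ♝ ♞ ♜│8
7│· ♟ ♟ ♟ ♟ · · ·│7
6│♗ · · · · ♟ ♟ ·│6
5│· · · · · · · ♟│5
4│· · ♞ · ♙ · · ·│4
3│♗ ♙ · · · · ♙ ·│3
2│♙ · ♙ ♙ ♘ ♙ · ♙│2
1│♖ ♘ · ♕ ♔ · · ♖│1
  ─────────────────
  a b c d e f g h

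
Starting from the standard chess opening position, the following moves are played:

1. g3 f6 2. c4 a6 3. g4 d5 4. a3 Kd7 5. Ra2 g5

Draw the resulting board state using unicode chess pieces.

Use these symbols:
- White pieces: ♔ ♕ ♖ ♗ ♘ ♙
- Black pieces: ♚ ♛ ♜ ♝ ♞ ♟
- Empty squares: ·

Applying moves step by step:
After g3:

♜ ♞ ♝ ♛ ♚ ♝ ♞ ♜
♟ ♟ ♟ ♟ ♟ ♟ ♟ ♟
· · · · · · · ·
· · · · · · · ·
· · · · · · · ·
· · · · · · ♙ ·
♙ ♙ ♙ ♙ ♙ ♙ · ♙
♖ ♘ ♗ ♕ ♔ ♗ ♘ ♖


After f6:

♜ ♞ ♝ ♛ ♚ ♝ ♞ ♜
♟ ♟ ♟ ♟ ♟ · ♟ ♟
· · · · · ♟ · ·
· · · · · · · ·
· · · · · · · ·
· · · · · · ♙ ·
♙ ♙ ♙ ♙ ♙ ♙ · ♙
♖ ♘ ♗ ♕ ♔ ♗ ♘ ♖


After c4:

♜ ♞ ♝ ♛ ♚ ♝ ♞ ♜
♟ ♟ ♟ ♟ ♟ · ♟ ♟
· · · · · ♟ · ·
· · · · · · · ·
· · ♙ · · · · ·
· · · · · · ♙ ·
♙ ♙ · ♙ ♙ ♙ · ♙
♖ ♘ ♗ ♕ ♔ ♗ ♘ ♖


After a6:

♜ ♞ ♝ ♛ ♚ ♝ ♞ ♜
· ♟ ♟ ♟ ♟ · ♟ ♟
♟ · · · · ♟ · ·
· · · · · · · ·
· · ♙ · · · · ·
· · · · · · ♙ ·
♙ ♙ · ♙ ♙ ♙ · ♙
♖ ♘ ♗ ♕ ♔ ♗ ♘ ♖


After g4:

♜ ♞ ♝ ♛ ♚ ♝ ♞ ♜
· ♟ ♟ ♟ ♟ · ♟ ♟
♟ · · · · ♟ · ·
· · · · · · · ·
· · ♙ · · · ♙ ·
· · · · · · · ·
♙ ♙ · ♙ ♙ ♙ · ♙
♖ ♘ ♗ ♕ ♔ ♗ ♘ ♖


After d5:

♜ ♞ ♝ ♛ ♚ ♝ ♞ ♜
· ♟ ♟ · ♟ · ♟ ♟
♟ · · · · ♟ · ·
· · · ♟ · · · ·
· · ♙ · · · ♙ ·
· · · · · · · ·
♙ ♙ · ♙ ♙ ♙ · ♙
♖ ♘ ♗ ♕ ♔ ♗ ♘ ♖


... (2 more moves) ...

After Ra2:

♜ ♞ ♝ ♛ · ♝ ♞ ♜
· ♟ ♟ ♚ ♟ · ♟ ♟
♟ · · · · ♟ · ·
· · · ♟ · · · ·
· · ♙ · · · ♙ ·
♙ · · · · · · ·
♖ ♙ · ♙ ♙ ♙ · ♙
· ♘ ♗ ♕ ♔ ♗ ♘ ♖


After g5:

♜ ♞ ♝ ♛ · ♝ ♞ ♜
· ♟ ♟ ♚ ♟ · · ♟
♟ · · · · ♟ · ·
· · · ♟ · · ♟ ·
· · ♙ · · · ♙ ·
♙ · · · · · · ·
♖ ♙ · ♙ ♙ ♙ · ♙
· ♘ ♗ ♕ ♔ ♗ ♘ ♖



  a b c d e f g h
  ─────────────────
8│♜ ♞ ♝ ♛ · ♝ ♞ ♜│8
7│· ♟ ♟ ♚ ♟ · · ♟│7
6│♟ · · · · ♟ · ·│6
5│· · · ♟ · · ♟ ·│5
4│· · ♙ · · · ♙ ·│4
3│♙ · · · · · · ·│3
2│♖ ♙ · ♙ ♙ ♙ · ♙│2
1│· ♘ ♗ ♕ ♔ ♗ ♘ ♖│1
  ─────────────────
  a b c d e f g h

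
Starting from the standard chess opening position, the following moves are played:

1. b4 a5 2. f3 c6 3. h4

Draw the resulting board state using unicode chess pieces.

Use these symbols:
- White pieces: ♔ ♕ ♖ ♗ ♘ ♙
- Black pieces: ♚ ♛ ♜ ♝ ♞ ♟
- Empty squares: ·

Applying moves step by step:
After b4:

♜ ♞ ♝ ♛ ♚ ♝ ♞ ♜
♟ ♟ ♟ ♟ ♟ ♟ ♟ ♟
· · · · · · · ·
· · · · · · · ·
· ♙ · · · · · ·
· · · · · · · ·
♙ · ♙ ♙ ♙ ♙ ♙ ♙
♖ ♘ ♗ ♕ ♔ ♗ ♘ ♖


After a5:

♜ ♞ ♝ ♛ ♚ ♝ ♞ ♜
· ♟ ♟ ♟ ♟ ♟ ♟ ♟
· · · · · · · ·
♟ · · · · · · ·
· ♙ · · · · · ·
· · · · · · · ·
♙ · ♙ ♙ ♙ ♙ ♙ ♙
♖ ♘ ♗ ♕ ♔ ♗ ♘ ♖


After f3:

♜ ♞ ♝ ♛ ♚ ♝ ♞ ♜
· ♟ ♟ ♟ ♟ ♟ ♟ ♟
· · · · · · · ·
♟ · · · · · · ·
· ♙ · · · · · ·
· · · · · ♙ · ·
♙ · ♙ ♙ ♙ · ♙ ♙
♖ ♘ ♗ ♕ ♔ ♗ ♘ ♖


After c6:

♜ ♞ ♝ ♛ ♚ ♝ ♞ ♜
· ♟ · ♟ ♟ ♟ ♟ ♟
· · ♟ · · · · ·
♟ · · · · · · ·
· ♙ · · · · · ·
· · · · · ♙ · ·
♙ · ♙ ♙ ♙ · ♙ ♙
♖ ♘ ♗ ♕ ♔ ♗ ♘ ♖


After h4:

♜ ♞ ♝ ♛ ♚ ♝ ♞ ♜
· ♟ · ♟ ♟ ♟ ♟ ♟
· · ♟ · · · · ·
♟ · · · · · · ·
· ♙ · · · · · ♙
· · · · · ♙ · ·
♙ · ♙ ♙ ♙ · ♙ ·
♖ ♘ ♗ ♕ ♔ ♗ ♘ ♖



  a b c d e f g h
  ─────────────────
8│♜ ♞ ♝ ♛ ♚ ♝ ♞ ♜│8
7│· ♟ · ♟ ♟ ♟ ♟ ♟│7
6│· · ♟ · · · · ·│6
5│♟ · · · · · · ·│5
4│· ♙ · · · · · ♙│4
3│· · · · · ♙ · ·│3
2│♙ · ♙ ♙ ♙ · ♙ ·│2
1│♖ ♘ ♗ ♕ ♔ ♗ ♘ ♖│1
  ─────────────────
  a b c d e f g h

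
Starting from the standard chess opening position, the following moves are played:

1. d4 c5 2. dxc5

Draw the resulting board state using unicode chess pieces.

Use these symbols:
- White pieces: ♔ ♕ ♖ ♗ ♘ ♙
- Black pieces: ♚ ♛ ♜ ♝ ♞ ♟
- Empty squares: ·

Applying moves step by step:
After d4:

♜ ♞ ♝ ♛ ♚ ♝ ♞ ♜
♟ ♟ ♟ ♟ ♟ ♟ ♟ ♟
· · · · · · · ·
· · · · · · · ·
· · · ♙ · · · ·
· · · · · · · ·
♙ ♙ ♙ · ♙ ♙ ♙ ♙
♖ ♘ ♗ ♕ ♔ ♗ ♘ ♖


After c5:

♜ ♞ ♝ ♛ ♚ ♝ ♞ ♜
♟ ♟ · ♟ ♟ ♟ ♟ ♟
· · · · · · · ·
· · ♟ · · · · ·
· · · ♙ · · · ·
· · · · · · · ·
♙ ♙ ♙ · ♙ ♙ ♙ ♙
♖ ♘ ♗ ♕ ♔ ♗ ♘ ♖


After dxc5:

♜ ♞ ♝ ♛ ♚ ♝ ♞ ♜
♟ ♟ · ♟ ♟ ♟ ♟ ♟
· · · · · · · ·
· · ♙ · · · · ·
· · · · · · · ·
· · · · · · · ·
♙ ♙ ♙ · ♙ ♙ ♙ ♙
♖ ♘ ♗ ♕ ♔ ♗ ♘ ♖



  a b c d e f g h
  ─────────────────
8│♜ ♞ ♝ ♛ ♚ ♝ ♞ ♜│8
7│♟ ♟ · ♟ ♟ ♟ ♟ ♟│7
6│· · · · · · · ·│6
5│· · ♙ · · · · ·│5
4│· · · · · · · ·│4
3│· · · · · · · ·│3
2│♙ ♙ ♙ · ♙ ♙ ♙ ♙│2
1│♖ ♘ ♗ ♕ ♔ ♗ ♘ ♖│1
  ─────────────────
  a b c d e f g h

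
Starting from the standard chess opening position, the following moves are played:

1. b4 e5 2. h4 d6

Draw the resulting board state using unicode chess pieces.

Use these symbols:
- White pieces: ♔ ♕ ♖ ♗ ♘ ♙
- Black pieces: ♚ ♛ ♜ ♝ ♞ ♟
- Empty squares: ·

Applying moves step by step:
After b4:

♜ ♞ ♝ ♛ ♚ ♝ ♞ ♜
♟ ♟ ♟ ♟ ♟ ♟ ♟ ♟
· · · · · · · ·
· · · · · · · ·
· ♙ · · · · · ·
· · · · · · · ·
♙ · ♙ ♙ ♙ ♙ ♙ ♙
♖ ♘ ♗ ♕ ♔ ♗ ♘ ♖


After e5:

♜ ♞ ♝ ♛ ♚ ♝ ♞ ♜
♟ ♟ ♟ ♟ · ♟ ♟ ♟
· · · · · · · ·
· · · · ♟ · · ·
· ♙ · · · · · ·
· · · · · · · ·
♙ · ♙ ♙ ♙ ♙ ♙ ♙
♖ ♘ ♗ ♕ ♔ ♗ ♘ ♖


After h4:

♜ ♞ ♝ ♛ ♚ ♝ ♞ ♜
♟ ♟ ♟ ♟ · ♟ ♟ ♟
· · · · · · · ·
· · · · ♟ · · ·
· ♙ · · · · · ♙
· · · · · · · ·
♙ · ♙ ♙ ♙ ♙ ♙ ·
♖ ♘ ♗ ♕ ♔ ♗ ♘ ♖


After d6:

♜ ♞ ♝ ♛ ♚ ♝ ♞ ♜
♟ ♟ ♟ · · ♟ ♟ ♟
· · · ♟ · · · ·
· · · · ♟ · · ·
· ♙ · · · · · ♙
· · · · · · · ·
♙ · ♙ ♙ ♙ ♙ ♙ ·
♖ ♘ ♗ ♕ ♔ ♗ ♘ ♖



  a b c d e f g h
  ─────────────────
8│♜ ♞ ♝ ♛ ♚ ♝ ♞ ♜│8
7│♟ ♟ ♟ · · ♟ ♟ ♟│7
6│· · · ♟ · · · ·│6
5│· · · · ♟ · · ·│5
4│· ♙ · · · · · ♙│4
3│· · · · · · · ·│3
2│♙ · ♙ ♙ ♙ ♙ ♙ ·│2
1│♖ ♘ ♗ ♕ ♔ ♗ ♘ ♖│1
  ─────────────────
  a b c d e f g h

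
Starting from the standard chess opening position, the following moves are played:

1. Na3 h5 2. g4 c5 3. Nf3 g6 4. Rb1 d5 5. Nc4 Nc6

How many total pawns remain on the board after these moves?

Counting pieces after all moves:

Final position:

  a b c d e f g h
  ─────────────────
8│♜ · ♝ ♛ ♚ ♝ ♞ ♜│8
7│♟ ♟ · · ♟ ♟ · ·│7
6│· · ♞ · · · ♟ ·│6
5│· · ♟ ♟ · · · ♟│5
4│· · ♘ · · · ♙ ·│4
3│· · · · · ♘ · ·│3
2│♙ ♙ ♙ ♙ ♙ ♙ · ♙│2
1│· ♖ ♗ ♕ ♔ ♗ · ♖│1
  ─────────────────
  a b c d e f g h


16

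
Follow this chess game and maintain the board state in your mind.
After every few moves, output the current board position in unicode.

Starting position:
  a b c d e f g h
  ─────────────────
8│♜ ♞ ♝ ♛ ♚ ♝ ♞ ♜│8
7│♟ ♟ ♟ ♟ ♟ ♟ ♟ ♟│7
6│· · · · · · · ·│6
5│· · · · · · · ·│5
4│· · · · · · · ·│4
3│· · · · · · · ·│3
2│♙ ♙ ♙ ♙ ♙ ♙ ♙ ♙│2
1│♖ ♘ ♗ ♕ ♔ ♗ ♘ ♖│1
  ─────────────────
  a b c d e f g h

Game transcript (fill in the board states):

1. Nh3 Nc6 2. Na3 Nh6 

  a b c d e f g h
  ─────────────────
8│♜ · ♝ ♛ ♚ ♝ · ♜│8
7│♟ ♟ ♟ ♟ ♟ ♟ ♟ ♟│7
6│· · ♞ · · · · ♞│6
5│· · · · · · · ·│5
4│· · · · · · · ·│4
3│♘ · · · · · · ♘│3
2│♙ ♙ ♙ ♙ ♙ ♙ ♙ ♙│2
1│♖ · ♗ ♕ ♔ ♗ · ♖│1
  ─────────────────
  a b c d e f g h

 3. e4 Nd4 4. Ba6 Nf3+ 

  a b c d e f g h
  ─────────────────
8│♜ · ♝ ♛ ♚ ♝ · ♜│8
7│♟ ♟ ♟ ♟ ♟ ♟ ♟ ♟│7
6│♗ · · · · · · ♞│6
5│· · · · · · · ·│5
4│· · · · ♙ · · ·│4
3│♘ · · · · ♞ · ♘│3
2│♙ ♙ ♙ ♙ · ♙ ♙ ♙│2
1│♖ · ♗ ♕ ♔ · · ♖│1
  ─────────────────
  a b c d e f g h

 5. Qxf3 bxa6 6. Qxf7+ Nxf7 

  a b c d e f g h
  ─────────────────
8│♜ · ♝ ♛ ♚ ♝ · ♜│8
7│♟ · ♟ ♟ ♟ ♞ ♟ ♟│7
6│♟ · · · · · · ·│6
5│· · · · · · · ·│5
4│· · · · ♙ · · ·│4
3│♘ · · · · · · ♘│3
2│♙ ♙ ♙ ♙ · ♙ ♙ ♙│2
1│♖ · ♗ · ♔ · · ♖│1
  ─────────────────
  a b c d e f g h

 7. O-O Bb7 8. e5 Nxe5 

  a b c d e f g h
  ─────────────────
8│♜ · · ♛ ♚ ♝ · ♜│8
7│♟ ♝ ♟ ♟ ♟ · ♟ ♟│7
6│♟ · · · · · · ·│6
5│· · · · ♞ · · ·│5
4│· · · · · · · ·│4
3│♘ · · · · · · ♘│3
2│♙ ♙ ♙ ♙ · ♙ ♙ ♙│2
1│♖ · ♗ · · ♖ ♔ ·│1
  ─────────────────
  a b c d e f g h

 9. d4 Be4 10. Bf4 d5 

  a b c d e f g h
  ─────────────────
8│♜ · · ♛ ♚ ♝ · ♜│8
7│♟ · ♟ · ♟ · ♟ ♟│7
6│♟ · · · · · · ·│6
5│· · · ♟ ♞ · · ·│5
4│· · · ♙ ♝ ♗ · ·│4
3│♘ · · · · · · ♘│3
2│♙ ♙ ♙ · · ♙ ♙ ♙│2
1│♖ · · · · ♖ ♔ ·│1
  ─────────────────
  a b c d e f g h



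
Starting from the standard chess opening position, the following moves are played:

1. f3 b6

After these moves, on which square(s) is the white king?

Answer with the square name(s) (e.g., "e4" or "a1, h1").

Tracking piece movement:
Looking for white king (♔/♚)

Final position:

  a b c d e f g h
  ─────────────────
8│♜ ♞ ♝ ♛ ♚ ♝ ♞ ♜│8
7│♟ · ♟ ♟ ♟ ♟ ♟ ♟│7
6│· ♟ · · · · · ·│6
5│· · · · · · · ·│5
4│· · · · · · · ·│4
3│· · · · · ♙ · ·│3
2│♙ ♙ ♙ ♙ ♙ · ♙ ♙│2
1│♖ ♘ ♗ ♕ ♔ ♗ ♘ ♖│1
  ─────────────────
  a b c d e f g h


e1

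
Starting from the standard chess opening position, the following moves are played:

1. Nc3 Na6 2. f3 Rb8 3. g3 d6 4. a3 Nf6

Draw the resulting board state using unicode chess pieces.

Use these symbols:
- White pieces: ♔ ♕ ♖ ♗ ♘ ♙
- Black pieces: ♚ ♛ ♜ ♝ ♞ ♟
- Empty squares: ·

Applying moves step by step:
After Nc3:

♜ ♞ ♝ ♛ ♚ ♝ ♞ ♜
♟ ♟ ♟ ♟ ♟ ♟ ♟ ♟
· · · · · · · ·
· · · · · · · ·
· · · · · · · ·
· · ♘ · · · · ·
♙ ♙ ♙ ♙ ♙ ♙ ♙ ♙
♖ · ♗ ♕ ♔ ♗ ♘ ♖


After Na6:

♜ · ♝ ♛ ♚ ♝ ♞ ♜
♟ ♟ ♟ ♟ ♟ ♟ ♟ ♟
♞ · · · · · · ·
· · · · · · · ·
· · · · · · · ·
· · ♘ · · · · ·
♙ ♙ ♙ ♙ ♙ ♙ ♙ ♙
♖ · ♗ ♕ ♔ ♗ ♘ ♖


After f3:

♜ · ♝ ♛ ♚ ♝ ♞ ♜
♟ ♟ ♟ ♟ ♟ ♟ ♟ ♟
♞ · · · · · · ·
· · · · · · · ·
· · · · · · · ·
· · ♘ · · ♙ · ·
♙ ♙ ♙ ♙ ♙ · ♙ ♙
♖ · ♗ ♕ ♔ ♗ ♘ ♖


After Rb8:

· ♜ ♝ ♛ ♚ ♝ ♞ ♜
♟ ♟ ♟ ♟ ♟ ♟ ♟ ♟
♞ · · · · · · ·
· · · · · · · ·
· · · · · · · ·
· · ♘ · · ♙ · ·
♙ ♙ ♙ ♙ ♙ · ♙ ♙
♖ · ♗ ♕ ♔ ♗ ♘ ♖


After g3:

· ♜ ♝ ♛ ♚ ♝ ♞ ♜
♟ ♟ ♟ ♟ ♟ ♟ ♟ ♟
♞ · · · · · · ·
· · · · · · · ·
· · · · · · · ·
· · ♘ · · ♙ ♙ ·
♙ ♙ ♙ ♙ ♙ · · ♙
♖ · ♗ ♕ ♔ ♗ ♘ ♖


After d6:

· ♜ ♝ ♛ ♚ ♝ ♞ ♜
♟ ♟ ♟ · ♟ ♟ ♟ ♟
♞ · · ♟ · · · ·
· · · · · · · ·
· · · · · · · ·
· · ♘ · · ♙ ♙ ·
♙ ♙ ♙ ♙ ♙ · · ♙
♖ · ♗ ♕ ♔ ♗ ♘ ♖


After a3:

· ♜ ♝ ♛ ♚ ♝ ♞ ♜
♟ ♟ ♟ · ♟ ♟ ♟ ♟
♞ · · ♟ · · · ·
· · · · · · · ·
· · · · · · · ·
♙ · ♘ · · ♙ ♙ ·
· ♙ ♙ ♙ ♙ · · ♙
♖ · ♗ ♕ ♔ ♗ ♘ ♖


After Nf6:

· ♜ ♝ ♛ ♚ ♝ · ♜
♟ ♟ ♟ · ♟ ♟ ♟ ♟
♞ · · ♟ · ♞ · ·
· · · · · · · ·
· · · · · · · ·
♙ · ♘ · · ♙ ♙ ·
· ♙ ♙ ♙ ♙ · · ♙
♖ · ♗ ♕ ♔ ♗ ♘ ♖



  a b c d e f g h
  ─────────────────
8│· ♜ ♝ ♛ ♚ ♝ · ♜│8
7│♟ ♟ ♟ · ♟ ♟ ♟ ♟│7
6│♞ · · ♟ · ♞ · ·│6
5│· · · · · · · ·│5
4│· · · · · · · ·│4
3│♙ · ♘ · · ♙ ♙ ·│3
2│· ♙ ♙ ♙ ♙ · · ♙│2
1│♖ · ♗ ♕ ♔ ♗ ♘ ♖│1
  ─────────────────
  a b c d e f g h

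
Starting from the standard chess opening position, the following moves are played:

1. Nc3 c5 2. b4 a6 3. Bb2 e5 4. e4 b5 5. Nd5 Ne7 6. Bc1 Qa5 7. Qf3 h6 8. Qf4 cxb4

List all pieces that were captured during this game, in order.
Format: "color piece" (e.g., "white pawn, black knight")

Tracking captures:
  cxb4: captured white pawn

white pawn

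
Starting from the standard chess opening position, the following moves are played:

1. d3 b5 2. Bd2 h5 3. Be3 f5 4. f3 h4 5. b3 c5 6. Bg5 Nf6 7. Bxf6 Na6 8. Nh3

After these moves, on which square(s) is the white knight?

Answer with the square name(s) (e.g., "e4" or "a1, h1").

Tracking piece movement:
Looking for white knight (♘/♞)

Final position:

  a b c d e f g h
  ─────────────────
8│♜ · ♝ ♛ ♚ ♝ · ♜│8
7│♟ · · ♟ ♟ · ♟ ·│7
6│♞ · · · · ♗ · ·│6
5│· ♟ ♟ · · ♟ · ·│5
4│· · · · · · · ♟│4
3│· ♙ · ♙ · ♙ · ♘│3
2│♙ · ♙ · ♙ · ♙ ♙│2
1│♖ ♘ · ♕ ♔ ♗ · ♖│1
  ─────────────────
  a b c d e f g h


b1, h3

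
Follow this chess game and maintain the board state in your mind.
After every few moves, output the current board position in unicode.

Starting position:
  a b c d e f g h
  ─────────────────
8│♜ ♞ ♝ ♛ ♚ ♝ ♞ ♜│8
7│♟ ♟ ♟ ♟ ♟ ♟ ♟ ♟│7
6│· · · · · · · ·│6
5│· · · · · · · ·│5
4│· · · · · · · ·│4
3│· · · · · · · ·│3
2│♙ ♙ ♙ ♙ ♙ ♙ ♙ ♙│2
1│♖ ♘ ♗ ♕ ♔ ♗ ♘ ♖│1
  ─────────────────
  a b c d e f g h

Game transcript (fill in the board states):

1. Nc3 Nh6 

  a b c d e f g h
  ─────────────────
8│♜ ♞ ♝ ♛ ♚ ♝ · ♜│8
7│♟ ♟ ♟ ♟ ♟ ♟ ♟ ♟│7
6│· · · · · · · ♞│6
5│· · · · · · · ·│5
4│· · · · · · · ·│4
3│· · ♘ · · · · ·│3
2│♙ ♙ ♙ ♙ ♙ ♙ ♙ ♙│2
1│♖ · ♗ ♕ ♔ ♗ ♘ ♖│1
  ─────────────────
  a b c d e f g h

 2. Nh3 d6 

  a b c d e f g h
  ─────────────────
8│♜ ♞ ♝ ♛ ♚ ♝ · ♜│8
7│♟ ♟ ♟ · ♟ ♟ ♟ ♟│7
6│· · · ♟ · · · ♞│6
5│· · · · · · · ·│5
4│· · · · · · · ·│4
3│· · ♘ · · · · ♘│3
2│♙ ♙ ♙ ♙ ♙ ♙ ♙ ♙│2
1│♖ · ♗ ♕ ♔ ♗ · ♖│1
  ─────────────────
  a b c d e f g h

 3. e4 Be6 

  a b c d e f g h
  ─────────────────
8│♜ ♞ · ♛ ♚ ♝ · ♜│8
7│♟ ♟ ♟ · ♟ ♟ ♟ ♟│7
6│· · · ♟ ♝ · · ♞│6
5│· · · · · · · ·│5
4│· · · · ♙ · · ·│4
3│· · ♘ · · · · ♘│3
2│♙ ♙ ♙ ♙ · ♙ ♙ ♙│2
1│♖ · ♗ ♕ ♔ ♗ · ♖│1
  ─────────────────
  a b c d e f g h



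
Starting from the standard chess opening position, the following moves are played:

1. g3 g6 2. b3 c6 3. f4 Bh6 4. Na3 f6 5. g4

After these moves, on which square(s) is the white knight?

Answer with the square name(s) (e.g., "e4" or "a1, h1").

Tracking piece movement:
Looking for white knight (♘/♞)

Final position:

  a b c d e f g h
  ─────────────────
8│♜ ♞ ♝ ♛ ♚ · ♞ ♜│8
7│♟ ♟ · ♟ ♟ · · ♟│7
6│· · ♟ · · ♟ ♟ ♝│6
5│· · · · · · · ·│5
4│· · · · · ♙ ♙ ·│4
3│♘ ♙ · · · · · ·│3
2│♙ · ♙ ♙ ♙ · · ♙│2
1│♖ · ♗ ♕ ♔ ♗ ♘ ♖│1
  ─────────────────
  a b c d e f g h


a3, g1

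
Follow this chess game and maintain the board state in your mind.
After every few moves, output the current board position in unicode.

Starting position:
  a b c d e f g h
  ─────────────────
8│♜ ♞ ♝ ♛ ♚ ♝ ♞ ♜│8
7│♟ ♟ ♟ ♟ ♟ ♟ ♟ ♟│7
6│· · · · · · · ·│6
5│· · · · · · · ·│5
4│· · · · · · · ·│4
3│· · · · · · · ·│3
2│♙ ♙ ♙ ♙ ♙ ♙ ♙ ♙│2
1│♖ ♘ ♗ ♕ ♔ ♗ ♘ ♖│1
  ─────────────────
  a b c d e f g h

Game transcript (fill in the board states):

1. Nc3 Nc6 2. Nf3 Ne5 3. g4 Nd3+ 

  a b c d e f g h
  ─────────────────
8│♜ · ♝ ♛ ♚ ♝ ♞ ♜│8
7│♟ ♟ ♟ ♟ ♟ ♟ ♟ ♟│7
6│· · · · · · · ·│6
5│· · · · · · · ·│5
4│· · · · · · ♙ ·│4
3│· · ♘ ♞ · ♘ · ·│3
2│♙ ♙ ♙ ♙ ♙ ♙ · ♙│2
1│♖ · ♗ ♕ ♔ ♗ · ♖│1
  ─────────────────
  a b c d e f g h

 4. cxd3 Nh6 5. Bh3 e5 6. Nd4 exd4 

  a b c d e f g h
  ─────────────────
8│♜ · ♝ ♛ ♚ ♝ · ♜│8
7│♟ ♟ ♟ ♟ · ♟ ♟ ♟│7
6│· · · · · · · ♞│6
5│· · · · · · · ·│5
4│· · · ♟ · · ♙ ·│4
3│· · ♘ ♙ · · · ♗│3
2│♙ ♙ · ♙ ♙ ♙ · ♙│2
1│♖ · ♗ ♕ ♔ · · ♖│1
  ─────────────────
  a b c d e f g h

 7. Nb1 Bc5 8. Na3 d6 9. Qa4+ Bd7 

  a b c d e f g h
  ─────────────────
8│♜ · · ♛ ♚ · · ♜│8
7│♟ ♟ ♟ ♝ · ♟ ♟ ♟│7
6│· · · ♟ · · · ♞│6
5│· · ♝ · · · · ·│5
4│♕ · · ♟ · · ♙ ·│4
3│♘ · · ♙ · · · ♗│3
2│♙ ♙ · ♙ ♙ ♙ · ♙│2
1│♖ · ♗ · ♔ · · ♖│1
  ─────────────────
  a b c d e f g h

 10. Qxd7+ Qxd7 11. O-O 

  a b c d e f g h
  ─────────────────
8│♜ · · · ♚ · · ♜│8
7│♟ ♟ ♟ ♛ · ♟ ♟ ♟│7
6│· · · ♟ · · · ♞│6
5│· · ♝ · · · · ·│5
4│· · · ♟ · · ♙ ·│4
3│♘ · · ♙ · · · ♗│3
2│♙ ♙ · ♙ ♙ ♙ · ♙│2
1│♖ · ♗ · · ♖ ♔ ·│1
  ─────────────────
  a b c d e f g h


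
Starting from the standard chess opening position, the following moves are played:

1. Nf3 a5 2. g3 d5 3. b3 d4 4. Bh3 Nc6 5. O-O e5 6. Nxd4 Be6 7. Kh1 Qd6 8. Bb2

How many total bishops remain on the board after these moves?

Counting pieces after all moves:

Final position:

  a b c d e f g h
  ─────────────────
8│♜ · · · ♚ ♝ ♞ ♜│8
7│· ♟ ♟ · · ♟ ♟ ♟│7
6│· · ♞ ♛ ♝ · · ·│6
5│♟ · · · ♟ · · ·│5
4│· · · ♘ · · · ·│4
3│· ♙ · · · · ♙ ♗│3
2│♙ ♗ ♙ ♙ ♙ ♙ · ♙│2
1│♖ ♘ · ♕ · ♖ · ♔│1
  ─────────────────
  a b c d e f g h


4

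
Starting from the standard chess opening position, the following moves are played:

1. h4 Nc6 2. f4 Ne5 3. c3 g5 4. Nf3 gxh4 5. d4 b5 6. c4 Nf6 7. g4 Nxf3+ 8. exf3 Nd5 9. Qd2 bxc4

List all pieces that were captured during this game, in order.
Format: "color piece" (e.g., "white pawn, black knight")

Tracking captures:
  gxh4: captured white pawn
  Nxf3+: captured white knight
  exf3: captured black knight
  bxc4: captured white pawn

white pawn, white knight, black knight, white pawn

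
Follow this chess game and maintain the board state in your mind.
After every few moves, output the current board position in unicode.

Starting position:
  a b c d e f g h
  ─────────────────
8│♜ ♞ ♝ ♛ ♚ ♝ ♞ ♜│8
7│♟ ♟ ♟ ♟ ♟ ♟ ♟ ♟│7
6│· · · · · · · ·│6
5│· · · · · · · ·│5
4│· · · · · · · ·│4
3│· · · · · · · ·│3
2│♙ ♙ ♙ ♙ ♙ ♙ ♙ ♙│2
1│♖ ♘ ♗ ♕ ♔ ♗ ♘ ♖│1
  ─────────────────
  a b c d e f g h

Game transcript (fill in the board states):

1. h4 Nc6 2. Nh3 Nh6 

  a b c d e f g h
  ─────────────────
8│♜ · ♝ ♛ ♚ ♝ · ♜│8
7│♟ ♟ ♟ ♟ ♟ ♟ ♟ ♟│7
6│· · ♞ · · · · ♞│6
5│· · · · · · · ·│5
4│· · · · · · · ♙│4
3│· · · · · · · ♘│3
2│♙ ♙ ♙ ♙ ♙ ♙ ♙ ·│2
1│♖ ♘ ♗ ♕ ♔ ♗ · ♖│1
  ─────────────────
  a b c d e f g h

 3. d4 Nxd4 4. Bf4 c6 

  a b c d e f g h
  ─────────────────
8│♜ · ♝ ♛ ♚ ♝ · ♜│8
7│♟ ♟ · ♟ ♟ ♟ ♟ ♟│7
6│· · ♟ · · · · ♞│6
5│· · · · · · · ·│5
4│· · · ♞ · ♗ · ♙│4
3│· · · · · · · ♘│3
2│♙ ♙ ♙ · ♙ ♙ ♙ ·│2
1│♖ ♘ · ♕ ♔ ♗ · ♖│1
  ─────────────────
  a b c d e f g h

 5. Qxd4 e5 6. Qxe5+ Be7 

  a b c d e f g h
  ─────────────────
8│♜ · ♝ ♛ ♚ · · ♜│8
7│♟ ♟ · ♟ ♝ ♟ ♟ ♟│7
6│· · ♟ · · · · ♞│6
5│· · · · ♕ · · ·│5
4│· · · · · ♗ · ♙│4
3│· · · · · · · ♘│3
2│♙ ♙ ♙ · ♙ ♙ ♙ ·│2
1│♖ ♘ · · ♔ ♗ · ♖│1
  ─────────────────
  a b c d e f g h



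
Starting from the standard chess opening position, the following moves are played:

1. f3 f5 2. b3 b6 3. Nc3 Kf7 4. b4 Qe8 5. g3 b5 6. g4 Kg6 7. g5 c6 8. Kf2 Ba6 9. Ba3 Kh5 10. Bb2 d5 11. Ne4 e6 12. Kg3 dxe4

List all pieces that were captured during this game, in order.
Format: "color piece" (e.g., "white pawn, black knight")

Tracking captures:
  dxe4: captured white knight

white knight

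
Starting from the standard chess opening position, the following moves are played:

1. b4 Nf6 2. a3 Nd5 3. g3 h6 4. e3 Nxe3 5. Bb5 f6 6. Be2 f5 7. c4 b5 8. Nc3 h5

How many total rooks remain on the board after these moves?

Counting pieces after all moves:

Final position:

  a b c d e f g h
  ─────────────────
8│♜ ♞ ♝ ♛ ♚ ♝ · ♜│8
7│♟ · ♟ ♟ ♟ · ♟ ·│7
6│· · · · · · · ·│6
5│· ♟ · · · ♟ · ♟│5
4│· ♙ ♙ · · · · ·│4
3│♙ · ♘ · ♞ · ♙ ·│3
2│· · · ♙ ♗ ♙ · ♙│2
1│♖ · ♗ ♕ ♔ · ♘ ♖│1
  ─────────────────
  a b c d e f g h


4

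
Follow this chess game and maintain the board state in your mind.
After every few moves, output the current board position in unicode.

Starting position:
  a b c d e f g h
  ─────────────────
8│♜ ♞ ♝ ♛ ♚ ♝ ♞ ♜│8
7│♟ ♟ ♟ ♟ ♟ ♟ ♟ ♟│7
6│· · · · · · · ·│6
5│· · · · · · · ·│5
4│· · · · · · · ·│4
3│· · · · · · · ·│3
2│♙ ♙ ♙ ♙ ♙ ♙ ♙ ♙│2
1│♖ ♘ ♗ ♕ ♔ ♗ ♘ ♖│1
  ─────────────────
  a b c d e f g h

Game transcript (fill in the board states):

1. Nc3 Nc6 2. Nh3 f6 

  a b c d e f g h
  ─────────────────
8│♜ · ♝ ♛ ♚ ♝ ♞ ♜│8
7│♟ ♟ ♟ ♟ ♟ · ♟ ♟│7
6│· · ♞ · · ♟ · ·│6
5│· · · · · · · ·│5
4│· · · · · · · ·│4
3│· · ♘ · · · · ♘│3
2│♙ ♙ ♙ ♙ ♙ ♙ ♙ ♙│2
1│♖ · ♗ ♕ ♔ ♗ · ♖│1
  ─────────────────
  a b c d e f g h

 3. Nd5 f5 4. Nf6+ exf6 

  a b c d e f g h
  ─────────────────
8│♜ · ♝ ♛ ♚ ♝ ♞ ♜│8
7│♟ ♟ ♟ ♟ · · ♟ ♟│7
6│· · ♞ · · ♟ · ·│6
5│· · · · · ♟ · ·│5
4│· · · · · · · ·│4
3│· · · · · · · ♘│3
2│♙ ♙ ♙ ♙ ♙ ♙ ♙ ♙│2
1│♖ · ♗ ♕ ♔ ♗ · ♖│1
  ─────────────────
  a b c d e f g h

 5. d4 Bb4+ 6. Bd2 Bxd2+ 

  a b c d e f g h
  ─────────────────
8│♜ · ♝ ♛ ♚ · ♞ ♜│8
7│♟ ♟ ♟ ♟ · · ♟ ♟│7
6│· · ♞ · · ♟ · ·│6
5│· · · · · ♟ · ·│5
4│· · · ♙ · · · ·│4
3│· · · · · · · ♘│3
2│♙ ♙ ♙ ♝ ♙ ♙ ♙ ♙│2
1│♖ · · ♕ ♔ ♗ · ♖│1
  ─────────────────
  a b c d e f g h

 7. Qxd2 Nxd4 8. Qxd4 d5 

  a b c d e f g h
  ─────────────────
8│♜ · ♝ ♛ ♚ · ♞ ♜│8
7│♟ ♟ ♟ · · · ♟ ♟│7
6│· · · · · ♟ · ·│6
5│· · · ♟ · ♟ · ·│5
4│· · · ♕ · · · ·│4
3│· · · · · · · ♘│3
2│♙ ♙ ♙ · ♙ ♙ ♙ ♙│2
1│♖ · · · ♔ ♗ · ♖│1
  ─────────────────
  a b c d e f g h

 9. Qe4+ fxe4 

  a b c d e f g h
  ─────────────────
8│♜ · ♝ ♛ ♚ · ♞ ♜│8
7│♟ ♟ ♟ · · · ♟ ♟│7
6│· · · · · ♟ · ·│6
5│· · · ♟ · · · ·│5
4│· · · · ♟ · · ·│4
3│· · · · · · · ♘│3
2│♙ ♙ ♙ · ♙ ♙ ♙ ♙│2
1│♖ · · · ♔ ♗ · ♖│1
  ─────────────────
  a b c d e f g h


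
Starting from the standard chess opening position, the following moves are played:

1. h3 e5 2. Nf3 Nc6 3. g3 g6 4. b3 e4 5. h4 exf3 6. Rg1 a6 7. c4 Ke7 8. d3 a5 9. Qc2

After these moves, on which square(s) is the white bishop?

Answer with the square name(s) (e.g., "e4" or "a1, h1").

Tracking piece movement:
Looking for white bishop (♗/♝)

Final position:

  a b c d e f g h
  ─────────────────
8│♜ · ♝ ♛ · ♝ ♞ ♜│8
7│· ♟ ♟ ♟ ♚ ♟ · ♟│7
6│· · ♞ · · · ♟ ·│6
5│♟ · · · · · · ·│5
4│· · ♙ · · · · ♙│4
3│· ♙ · ♙ · ♟ ♙ ·│3
2│♙ · ♕ · ♙ ♙ · ·│2
1│♖ ♘ ♗ · ♔ ♗ ♖ ·│1
  ─────────────────
  a b c d e f g h


c1, f1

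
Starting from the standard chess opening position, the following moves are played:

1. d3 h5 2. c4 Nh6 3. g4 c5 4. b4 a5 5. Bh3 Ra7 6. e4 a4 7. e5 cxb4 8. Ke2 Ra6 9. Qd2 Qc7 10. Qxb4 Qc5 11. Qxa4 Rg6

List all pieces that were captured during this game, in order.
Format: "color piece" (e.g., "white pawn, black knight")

Tracking captures:
  cxb4: captured white pawn
  Qxb4: captured black pawn
  Qxa4: captured black pawn

white pawn, black pawn, black pawn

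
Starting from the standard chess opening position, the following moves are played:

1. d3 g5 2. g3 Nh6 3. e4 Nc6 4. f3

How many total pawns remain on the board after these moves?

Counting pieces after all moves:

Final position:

  a b c d e f g h
  ─────────────────
8│♜ · ♝ ♛ ♚ ♝ · ♜│8
7│♟ ♟ ♟ ♟ ♟ ♟ · ♟│7
6│· · ♞ · · · · ♞│6
5│· · · · · · ♟ ·│5
4│· · · · ♙ · · ·│4
3│· · · ♙ · ♙ ♙ ·│3
2│♙ ♙ ♙ · · · · ♙│2
1│♖ ♘ ♗ ♕ ♔ ♗ ♘ ♖│1
  ─────────────────
  a b c d e f g h


16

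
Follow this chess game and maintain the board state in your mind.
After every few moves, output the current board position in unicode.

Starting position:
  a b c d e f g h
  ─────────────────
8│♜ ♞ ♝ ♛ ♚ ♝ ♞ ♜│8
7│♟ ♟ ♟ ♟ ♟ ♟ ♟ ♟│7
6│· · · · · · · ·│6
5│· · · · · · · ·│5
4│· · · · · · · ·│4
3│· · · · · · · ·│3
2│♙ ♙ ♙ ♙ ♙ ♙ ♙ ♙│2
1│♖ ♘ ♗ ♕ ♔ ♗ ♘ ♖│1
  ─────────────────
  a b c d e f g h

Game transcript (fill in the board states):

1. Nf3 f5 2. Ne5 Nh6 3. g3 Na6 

  a b c d e f g h
  ─────────────────
8│♜ · ♝ ♛ ♚ ♝ · ♜│8
7│♟ ♟ ♟ ♟ ♟ · ♟ ♟│7
6│♞ · · · · · · ♞│6
5│· · · · ♘ ♟ · ·│5
4│· · · · · · · ·│4
3│· · · · · · ♙ ·│3
2│♙ ♙ ♙ ♙ ♙ ♙ · ♙│2
1│♖ ♘ ♗ ♕ ♔ ♗ · ♖│1
  ─────────────────
  a b c d e f g h

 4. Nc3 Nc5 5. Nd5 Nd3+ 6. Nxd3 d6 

  a b c d e f g h
  ─────────────────
8│♜ · ♝ ♛ ♚ ♝ · ♜│8
7│♟ ♟ ♟ · ♟ · ♟ ♟│7
6│· · · ♟ · · · ♞│6
5│· · · ♘ · ♟ · ·│5
4│· · · · · · · ·│4
3│· · · ♘ · · ♙ ·│3
2│♙ ♙ ♙ ♙ ♙ ♙ · ♙│2
1│♖ · ♗ ♕ ♔ ♗ · ♖│1
  ─────────────────
  a b c d e f g h

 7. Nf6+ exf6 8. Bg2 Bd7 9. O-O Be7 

  a b c d e f g h
  ─────────────────
8│♜ · · ♛ ♚ · · ♜│8
7│♟ ♟ ♟ ♝ ♝ · ♟ ♟│7
6│· · · ♟ · ♟ · ♞│6
5│· · · · · ♟ · ·│5
4│· · · · · · · ·│4
3│· · · ♘ · · ♙ ·│3
2│♙ ♙ ♙ ♙ ♙ ♙ ♗ ♙│2
1│♖ · ♗ ♕ · ♖ ♔ ·│1
  ─────────────────
  a b c d e f g h

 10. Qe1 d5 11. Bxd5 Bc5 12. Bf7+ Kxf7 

  a b c d e f g h
  ─────────────────
8│♜ · · ♛ · · · ♜│8
7│♟ ♟ ♟ ♝ · ♚ ♟ ♟│7
6│· · · · · ♟ · ♞│6
5│· · ♝ · · ♟ · ·│5
4│· · · · · · · ·│4
3│· · · ♘ · · ♙ ·│3
2│♙ ♙ ♙ ♙ ♙ ♙ · ♙│2
1│♖ · ♗ · ♕ ♖ ♔ ·│1
  ─────────────────
  a b c d e f g h

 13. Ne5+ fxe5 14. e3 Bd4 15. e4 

  a b c d e f g h
  ─────────────────
8│♜ · · ♛ · · · ♜│8
7│♟ ♟ ♟ ♝ · ♚ ♟ ♟│7
6│· · · · · · · ♞│6
5│· · · · ♟ ♟ · ·│5
4│· · · ♝ ♙ · · ·│4
3│· · · · · · ♙ ·│3
2│♙ ♙ ♙ ♙ · ♙ · ♙│2
1│♖ · ♗ · ♕ ♖ ♔ ·│1
  ─────────────────
  a b c d e f g h
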